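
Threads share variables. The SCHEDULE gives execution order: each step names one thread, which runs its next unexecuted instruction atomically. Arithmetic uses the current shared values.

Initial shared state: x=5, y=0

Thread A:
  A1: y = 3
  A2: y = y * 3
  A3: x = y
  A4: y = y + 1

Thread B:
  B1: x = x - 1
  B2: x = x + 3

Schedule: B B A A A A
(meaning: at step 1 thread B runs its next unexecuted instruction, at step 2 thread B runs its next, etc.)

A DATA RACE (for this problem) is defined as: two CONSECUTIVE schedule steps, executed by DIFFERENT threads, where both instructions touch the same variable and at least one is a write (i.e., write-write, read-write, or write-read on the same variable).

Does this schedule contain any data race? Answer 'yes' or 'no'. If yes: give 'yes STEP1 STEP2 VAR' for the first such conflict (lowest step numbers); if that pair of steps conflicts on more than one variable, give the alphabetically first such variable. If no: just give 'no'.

Answer: no

Derivation:
Steps 1,2: same thread (B). No race.
Steps 2,3: B(r=x,w=x) vs A(r=-,w=y). No conflict.
Steps 3,4: same thread (A). No race.
Steps 4,5: same thread (A). No race.
Steps 5,6: same thread (A). No race.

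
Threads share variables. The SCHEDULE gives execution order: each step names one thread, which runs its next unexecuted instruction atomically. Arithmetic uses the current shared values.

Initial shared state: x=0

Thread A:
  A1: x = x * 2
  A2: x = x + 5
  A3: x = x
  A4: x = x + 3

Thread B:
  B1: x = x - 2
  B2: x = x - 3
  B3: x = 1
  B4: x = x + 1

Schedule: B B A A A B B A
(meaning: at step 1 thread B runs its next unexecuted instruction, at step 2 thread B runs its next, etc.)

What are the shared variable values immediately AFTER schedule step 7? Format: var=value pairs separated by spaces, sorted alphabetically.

Answer: x=2

Derivation:
Step 1: thread B executes B1 (x = x - 2). Shared: x=-2. PCs: A@0 B@1
Step 2: thread B executes B2 (x = x - 3). Shared: x=-5. PCs: A@0 B@2
Step 3: thread A executes A1 (x = x * 2). Shared: x=-10. PCs: A@1 B@2
Step 4: thread A executes A2 (x = x + 5). Shared: x=-5. PCs: A@2 B@2
Step 5: thread A executes A3 (x = x). Shared: x=-5. PCs: A@3 B@2
Step 6: thread B executes B3 (x = 1). Shared: x=1. PCs: A@3 B@3
Step 7: thread B executes B4 (x = x + 1). Shared: x=2. PCs: A@3 B@4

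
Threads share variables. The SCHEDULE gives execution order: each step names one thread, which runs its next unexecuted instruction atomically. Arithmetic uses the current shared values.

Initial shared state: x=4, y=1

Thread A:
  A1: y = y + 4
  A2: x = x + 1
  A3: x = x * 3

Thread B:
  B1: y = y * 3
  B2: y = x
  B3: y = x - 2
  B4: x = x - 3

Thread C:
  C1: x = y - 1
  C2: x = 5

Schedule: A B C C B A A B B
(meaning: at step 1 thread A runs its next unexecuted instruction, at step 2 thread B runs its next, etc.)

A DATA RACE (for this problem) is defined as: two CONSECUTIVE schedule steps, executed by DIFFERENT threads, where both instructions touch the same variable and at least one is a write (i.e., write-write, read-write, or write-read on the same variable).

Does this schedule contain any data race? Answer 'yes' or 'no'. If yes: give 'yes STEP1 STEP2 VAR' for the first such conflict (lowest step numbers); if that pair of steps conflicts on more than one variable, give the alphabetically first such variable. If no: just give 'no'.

Steps 1,2: A(y = y + 4) vs B(y = y * 3). RACE on y (W-W).
Steps 2,3: B(y = y * 3) vs C(x = y - 1). RACE on y (W-R).
Steps 3,4: same thread (C). No race.
Steps 4,5: C(x = 5) vs B(y = x). RACE on x (W-R).
Steps 5,6: B(y = x) vs A(x = x + 1). RACE on x (R-W).
Steps 6,7: same thread (A). No race.
Steps 7,8: A(x = x * 3) vs B(y = x - 2). RACE on x (W-R).
Steps 8,9: same thread (B). No race.
First conflict at steps 1,2.

Answer: yes 1 2 y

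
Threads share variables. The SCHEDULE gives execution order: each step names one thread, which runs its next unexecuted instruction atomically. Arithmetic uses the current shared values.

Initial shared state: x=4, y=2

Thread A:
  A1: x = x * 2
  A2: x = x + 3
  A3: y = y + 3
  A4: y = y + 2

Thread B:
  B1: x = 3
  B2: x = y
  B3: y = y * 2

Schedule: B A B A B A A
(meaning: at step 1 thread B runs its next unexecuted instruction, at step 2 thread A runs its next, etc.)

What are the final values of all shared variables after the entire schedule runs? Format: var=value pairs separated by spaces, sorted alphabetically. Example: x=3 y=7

Step 1: thread B executes B1 (x = 3). Shared: x=3 y=2. PCs: A@0 B@1
Step 2: thread A executes A1 (x = x * 2). Shared: x=6 y=2. PCs: A@1 B@1
Step 3: thread B executes B2 (x = y). Shared: x=2 y=2. PCs: A@1 B@2
Step 4: thread A executes A2 (x = x + 3). Shared: x=5 y=2. PCs: A@2 B@2
Step 5: thread B executes B3 (y = y * 2). Shared: x=5 y=4. PCs: A@2 B@3
Step 6: thread A executes A3 (y = y + 3). Shared: x=5 y=7. PCs: A@3 B@3
Step 7: thread A executes A4 (y = y + 2). Shared: x=5 y=9. PCs: A@4 B@3

Answer: x=5 y=9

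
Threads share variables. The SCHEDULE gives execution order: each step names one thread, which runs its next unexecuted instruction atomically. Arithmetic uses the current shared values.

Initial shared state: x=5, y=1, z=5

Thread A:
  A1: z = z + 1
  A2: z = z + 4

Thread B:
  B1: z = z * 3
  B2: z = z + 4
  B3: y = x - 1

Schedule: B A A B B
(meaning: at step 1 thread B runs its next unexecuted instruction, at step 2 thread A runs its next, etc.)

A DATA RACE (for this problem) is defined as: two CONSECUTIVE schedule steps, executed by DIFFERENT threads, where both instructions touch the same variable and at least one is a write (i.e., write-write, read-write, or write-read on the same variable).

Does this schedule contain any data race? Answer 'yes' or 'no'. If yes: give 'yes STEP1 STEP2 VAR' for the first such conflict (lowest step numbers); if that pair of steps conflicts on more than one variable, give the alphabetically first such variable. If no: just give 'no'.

Answer: yes 1 2 z

Derivation:
Steps 1,2: B(z = z * 3) vs A(z = z + 1). RACE on z (W-W).
Steps 2,3: same thread (A). No race.
Steps 3,4: A(z = z + 4) vs B(z = z + 4). RACE on z (W-W).
Steps 4,5: same thread (B). No race.
First conflict at steps 1,2.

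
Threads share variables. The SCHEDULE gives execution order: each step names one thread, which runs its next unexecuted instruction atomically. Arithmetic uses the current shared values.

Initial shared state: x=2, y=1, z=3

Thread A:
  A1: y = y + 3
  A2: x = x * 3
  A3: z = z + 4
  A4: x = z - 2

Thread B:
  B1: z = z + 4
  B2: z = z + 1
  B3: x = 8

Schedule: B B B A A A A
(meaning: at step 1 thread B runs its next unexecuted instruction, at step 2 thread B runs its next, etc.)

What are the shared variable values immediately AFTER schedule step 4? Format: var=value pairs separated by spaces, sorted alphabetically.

Step 1: thread B executes B1 (z = z + 4). Shared: x=2 y=1 z=7. PCs: A@0 B@1
Step 2: thread B executes B2 (z = z + 1). Shared: x=2 y=1 z=8. PCs: A@0 B@2
Step 3: thread B executes B3 (x = 8). Shared: x=8 y=1 z=8. PCs: A@0 B@3
Step 4: thread A executes A1 (y = y + 3). Shared: x=8 y=4 z=8. PCs: A@1 B@3

Answer: x=8 y=4 z=8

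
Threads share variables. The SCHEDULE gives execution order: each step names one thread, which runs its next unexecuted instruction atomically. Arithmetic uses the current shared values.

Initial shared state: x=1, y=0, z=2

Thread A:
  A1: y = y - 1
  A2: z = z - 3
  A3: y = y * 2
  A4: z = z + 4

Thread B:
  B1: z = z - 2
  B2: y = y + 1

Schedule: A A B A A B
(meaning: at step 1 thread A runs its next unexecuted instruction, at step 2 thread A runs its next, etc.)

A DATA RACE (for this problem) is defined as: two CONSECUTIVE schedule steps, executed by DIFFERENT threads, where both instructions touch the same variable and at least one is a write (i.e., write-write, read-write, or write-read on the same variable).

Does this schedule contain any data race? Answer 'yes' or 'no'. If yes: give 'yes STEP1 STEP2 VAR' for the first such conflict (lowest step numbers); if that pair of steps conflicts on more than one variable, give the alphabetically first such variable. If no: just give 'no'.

Steps 1,2: same thread (A). No race.
Steps 2,3: A(z = z - 3) vs B(z = z - 2). RACE on z (W-W).
Steps 3,4: B(r=z,w=z) vs A(r=y,w=y). No conflict.
Steps 4,5: same thread (A). No race.
Steps 5,6: A(r=z,w=z) vs B(r=y,w=y). No conflict.
First conflict at steps 2,3.

Answer: yes 2 3 z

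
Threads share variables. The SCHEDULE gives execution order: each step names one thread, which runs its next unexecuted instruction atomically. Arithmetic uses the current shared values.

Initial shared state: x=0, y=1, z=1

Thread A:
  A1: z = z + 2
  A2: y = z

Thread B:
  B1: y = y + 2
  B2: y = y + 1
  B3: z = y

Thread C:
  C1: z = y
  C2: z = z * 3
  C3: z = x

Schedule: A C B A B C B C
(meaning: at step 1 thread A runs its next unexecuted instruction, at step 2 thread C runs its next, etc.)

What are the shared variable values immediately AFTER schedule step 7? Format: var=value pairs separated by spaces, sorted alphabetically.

Step 1: thread A executes A1 (z = z + 2). Shared: x=0 y=1 z=3. PCs: A@1 B@0 C@0
Step 2: thread C executes C1 (z = y). Shared: x=0 y=1 z=1. PCs: A@1 B@0 C@1
Step 3: thread B executes B1 (y = y + 2). Shared: x=0 y=3 z=1. PCs: A@1 B@1 C@1
Step 4: thread A executes A2 (y = z). Shared: x=0 y=1 z=1. PCs: A@2 B@1 C@1
Step 5: thread B executes B2 (y = y + 1). Shared: x=0 y=2 z=1. PCs: A@2 B@2 C@1
Step 6: thread C executes C2 (z = z * 3). Shared: x=0 y=2 z=3. PCs: A@2 B@2 C@2
Step 7: thread B executes B3 (z = y). Shared: x=0 y=2 z=2. PCs: A@2 B@3 C@2

Answer: x=0 y=2 z=2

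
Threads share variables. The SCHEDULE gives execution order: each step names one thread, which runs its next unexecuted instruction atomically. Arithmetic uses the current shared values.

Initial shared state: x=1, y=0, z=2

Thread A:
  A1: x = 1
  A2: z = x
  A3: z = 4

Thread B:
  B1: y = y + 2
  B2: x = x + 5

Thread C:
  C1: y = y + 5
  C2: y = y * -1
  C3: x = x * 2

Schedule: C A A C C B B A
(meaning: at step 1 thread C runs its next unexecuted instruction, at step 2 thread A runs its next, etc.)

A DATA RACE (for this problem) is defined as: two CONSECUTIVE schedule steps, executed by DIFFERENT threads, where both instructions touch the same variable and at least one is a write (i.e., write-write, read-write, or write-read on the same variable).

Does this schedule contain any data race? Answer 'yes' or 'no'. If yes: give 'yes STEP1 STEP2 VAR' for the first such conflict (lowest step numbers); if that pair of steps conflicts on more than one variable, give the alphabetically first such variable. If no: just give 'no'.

Steps 1,2: C(r=y,w=y) vs A(r=-,w=x). No conflict.
Steps 2,3: same thread (A). No race.
Steps 3,4: A(r=x,w=z) vs C(r=y,w=y). No conflict.
Steps 4,5: same thread (C). No race.
Steps 5,6: C(r=x,w=x) vs B(r=y,w=y). No conflict.
Steps 6,7: same thread (B). No race.
Steps 7,8: B(r=x,w=x) vs A(r=-,w=z). No conflict.

Answer: no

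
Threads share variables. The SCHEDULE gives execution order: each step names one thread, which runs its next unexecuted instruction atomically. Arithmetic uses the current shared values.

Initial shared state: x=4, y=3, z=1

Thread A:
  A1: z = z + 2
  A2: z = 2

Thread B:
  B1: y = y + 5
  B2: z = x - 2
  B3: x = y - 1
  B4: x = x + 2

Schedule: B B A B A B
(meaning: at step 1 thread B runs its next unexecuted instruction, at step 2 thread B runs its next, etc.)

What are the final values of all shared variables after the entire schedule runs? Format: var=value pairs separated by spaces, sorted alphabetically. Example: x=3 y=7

Answer: x=9 y=8 z=2

Derivation:
Step 1: thread B executes B1 (y = y + 5). Shared: x=4 y=8 z=1. PCs: A@0 B@1
Step 2: thread B executes B2 (z = x - 2). Shared: x=4 y=8 z=2. PCs: A@0 B@2
Step 3: thread A executes A1 (z = z + 2). Shared: x=4 y=8 z=4. PCs: A@1 B@2
Step 4: thread B executes B3 (x = y - 1). Shared: x=7 y=8 z=4. PCs: A@1 B@3
Step 5: thread A executes A2 (z = 2). Shared: x=7 y=8 z=2. PCs: A@2 B@3
Step 6: thread B executes B4 (x = x + 2). Shared: x=9 y=8 z=2. PCs: A@2 B@4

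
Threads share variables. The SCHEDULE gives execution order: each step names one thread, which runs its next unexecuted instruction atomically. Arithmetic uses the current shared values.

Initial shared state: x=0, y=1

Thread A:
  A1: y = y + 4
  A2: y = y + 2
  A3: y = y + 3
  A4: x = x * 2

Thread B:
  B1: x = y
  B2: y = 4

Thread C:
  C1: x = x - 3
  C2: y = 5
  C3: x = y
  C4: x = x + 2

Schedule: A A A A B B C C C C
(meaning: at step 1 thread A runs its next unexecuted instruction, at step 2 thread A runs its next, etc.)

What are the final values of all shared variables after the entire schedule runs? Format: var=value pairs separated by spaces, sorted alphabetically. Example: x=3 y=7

Step 1: thread A executes A1 (y = y + 4). Shared: x=0 y=5. PCs: A@1 B@0 C@0
Step 2: thread A executes A2 (y = y + 2). Shared: x=0 y=7. PCs: A@2 B@0 C@0
Step 3: thread A executes A3 (y = y + 3). Shared: x=0 y=10. PCs: A@3 B@0 C@0
Step 4: thread A executes A4 (x = x * 2). Shared: x=0 y=10. PCs: A@4 B@0 C@0
Step 5: thread B executes B1 (x = y). Shared: x=10 y=10. PCs: A@4 B@1 C@0
Step 6: thread B executes B2 (y = 4). Shared: x=10 y=4. PCs: A@4 B@2 C@0
Step 7: thread C executes C1 (x = x - 3). Shared: x=7 y=4. PCs: A@4 B@2 C@1
Step 8: thread C executes C2 (y = 5). Shared: x=7 y=5. PCs: A@4 B@2 C@2
Step 9: thread C executes C3 (x = y). Shared: x=5 y=5. PCs: A@4 B@2 C@3
Step 10: thread C executes C4 (x = x + 2). Shared: x=7 y=5. PCs: A@4 B@2 C@4

Answer: x=7 y=5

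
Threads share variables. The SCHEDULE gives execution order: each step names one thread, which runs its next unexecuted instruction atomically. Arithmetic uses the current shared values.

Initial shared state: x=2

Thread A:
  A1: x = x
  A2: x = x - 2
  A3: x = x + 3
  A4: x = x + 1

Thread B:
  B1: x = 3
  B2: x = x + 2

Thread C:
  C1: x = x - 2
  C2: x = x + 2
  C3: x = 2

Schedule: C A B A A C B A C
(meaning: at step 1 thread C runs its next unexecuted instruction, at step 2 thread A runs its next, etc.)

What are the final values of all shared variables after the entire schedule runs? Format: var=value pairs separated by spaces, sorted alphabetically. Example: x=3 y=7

Step 1: thread C executes C1 (x = x - 2). Shared: x=0. PCs: A@0 B@0 C@1
Step 2: thread A executes A1 (x = x). Shared: x=0. PCs: A@1 B@0 C@1
Step 3: thread B executes B1 (x = 3). Shared: x=3. PCs: A@1 B@1 C@1
Step 4: thread A executes A2 (x = x - 2). Shared: x=1. PCs: A@2 B@1 C@1
Step 5: thread A executes A3 (x = x + 3). Shared: x=4. PCs: A@3 B@1 C@1
Step 6: thread C executes C2 (x = x + 2). Shared: x=6. PCs: A@3 B@1 C@2
Step 7: thread B executes B2 (x = x + 2). Shared: x=8. PCs: A@3 B@2 C@2
Step 8: thread A executes A4 (x = x + 1). Shared: x=9. PCs: A@4 B@2 C@2
Step 9: thread C executes C3 (x = 2). Shared: x=2. PCs: A@4 B@2 C@3

Answer: x=2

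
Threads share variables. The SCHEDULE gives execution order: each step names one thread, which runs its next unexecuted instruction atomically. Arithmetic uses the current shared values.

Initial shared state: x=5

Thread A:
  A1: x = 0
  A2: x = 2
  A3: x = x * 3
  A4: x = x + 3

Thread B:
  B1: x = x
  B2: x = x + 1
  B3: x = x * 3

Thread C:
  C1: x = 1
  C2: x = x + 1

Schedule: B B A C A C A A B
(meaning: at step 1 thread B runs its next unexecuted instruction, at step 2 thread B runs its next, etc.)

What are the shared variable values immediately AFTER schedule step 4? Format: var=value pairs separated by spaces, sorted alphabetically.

Answer: x=1

Derivation:
Step 1: thread B executes B1 (x = x). Shared: x=5. PCs: A@0 B@1 C@0
Step 2: thread B executes B2 (x = x + 1). Shared: x=6. PCs: A@0 B@2 C@0
Step 3: thread A executes A1 (x = 0). Shared: x=0. PCs: A@1 B@2 C@0
Step 4: thread C executes C1 (x = 1). Shared: x=1. PCs: A@1 B@2 C@1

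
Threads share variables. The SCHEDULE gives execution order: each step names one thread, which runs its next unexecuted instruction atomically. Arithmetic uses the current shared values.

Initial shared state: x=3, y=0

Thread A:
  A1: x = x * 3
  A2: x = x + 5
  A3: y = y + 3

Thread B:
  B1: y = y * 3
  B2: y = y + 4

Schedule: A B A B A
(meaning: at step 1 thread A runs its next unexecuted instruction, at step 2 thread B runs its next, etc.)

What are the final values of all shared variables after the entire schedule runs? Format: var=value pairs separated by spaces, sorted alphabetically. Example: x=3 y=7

Answer: x=14 y=7

Derivation:
Step 1: thread A executes A1 (x = x * 3). Shared: x=9 y=0. PCs: A@1 B@0
Step 2: thread B executes B1 (y = y * 3). Shared: x=9 y=0. PCs: A@1 B@1
Step 3: thread A executes A2 (x = x + 5). Shared: x=14 y=0. PCs: A@2 B@1
Step 4: thread B executes B2 (y = y + 4). Shared: x=14 y=4. PCs: A@2 B@2
Step 5: thread A executes A3 (y = y + 3). Shared: x=14 y=7. PCs: A@3 B@2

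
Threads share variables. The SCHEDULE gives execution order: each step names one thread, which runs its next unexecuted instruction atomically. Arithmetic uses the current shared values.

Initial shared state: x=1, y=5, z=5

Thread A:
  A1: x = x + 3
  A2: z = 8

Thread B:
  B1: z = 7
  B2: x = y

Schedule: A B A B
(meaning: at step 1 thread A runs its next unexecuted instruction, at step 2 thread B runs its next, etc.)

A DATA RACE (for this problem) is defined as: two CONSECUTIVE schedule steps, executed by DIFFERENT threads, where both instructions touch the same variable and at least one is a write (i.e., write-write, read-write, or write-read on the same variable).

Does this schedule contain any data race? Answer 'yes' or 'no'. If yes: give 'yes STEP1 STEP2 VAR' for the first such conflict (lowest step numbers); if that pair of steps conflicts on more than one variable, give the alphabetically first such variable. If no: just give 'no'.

Answer: yes 2 3 z

Derivation:
Steps 1,2: A(r=x,w=x) vs B(r=-,w=z). No conflict.
Steps 2,3: B(z = 7) vs A(z = 8). RACE on z (W-W).
Steps 3,4: A(r=-,w=z) vs B(r=y,w=x). No conflict.
First conflict at steps 2,3.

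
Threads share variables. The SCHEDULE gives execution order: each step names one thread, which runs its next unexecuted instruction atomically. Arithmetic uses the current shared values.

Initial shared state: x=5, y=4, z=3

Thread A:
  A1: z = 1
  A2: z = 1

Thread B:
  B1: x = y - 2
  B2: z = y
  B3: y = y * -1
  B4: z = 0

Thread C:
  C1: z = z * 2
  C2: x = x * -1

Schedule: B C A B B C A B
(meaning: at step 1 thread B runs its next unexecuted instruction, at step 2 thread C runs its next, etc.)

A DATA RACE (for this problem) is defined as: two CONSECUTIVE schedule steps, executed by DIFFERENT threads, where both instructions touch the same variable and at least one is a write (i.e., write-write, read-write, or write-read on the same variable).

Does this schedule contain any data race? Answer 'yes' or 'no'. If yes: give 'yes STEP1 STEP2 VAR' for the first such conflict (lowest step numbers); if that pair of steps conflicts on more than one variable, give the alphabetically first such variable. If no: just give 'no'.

Steps 1,2: B(r=y,w=x) vs C(r=z,w=z). No conflict.
Steps 2,3: C(z = z * 2) vs A(z = 1). RACE on z (W-W).
Steps 3,4: A(z = 1) vs B(z = y). RACE on z (W-W).
Steps 4,5: same thread (B). No race.
Steps 5,6: B(r=y,w=y) vs C(r=x,w=x). No conflict.
Steps 6,7: C(r=x,w=x) vs A(r=-,w=z). No conflict.
Steps 7,8: A(z = 1) vs B(z = 0). RACE on z (W-W).
First conflict at steps 2,3.

Answer: yes 2 3 z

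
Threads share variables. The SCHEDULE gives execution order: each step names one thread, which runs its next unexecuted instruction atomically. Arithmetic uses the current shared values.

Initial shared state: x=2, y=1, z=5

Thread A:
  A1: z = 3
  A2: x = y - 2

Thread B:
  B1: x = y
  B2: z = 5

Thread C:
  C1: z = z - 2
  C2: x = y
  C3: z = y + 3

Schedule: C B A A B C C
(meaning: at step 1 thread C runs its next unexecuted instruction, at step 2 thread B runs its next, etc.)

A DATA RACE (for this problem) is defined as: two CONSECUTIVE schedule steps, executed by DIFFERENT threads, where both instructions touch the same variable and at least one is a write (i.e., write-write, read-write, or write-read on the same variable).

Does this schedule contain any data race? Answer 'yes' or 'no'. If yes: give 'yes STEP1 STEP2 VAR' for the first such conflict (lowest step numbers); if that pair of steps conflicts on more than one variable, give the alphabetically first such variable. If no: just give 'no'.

Steps 1,2: C(r=z,w=z) vs B(r=y,w=x). No conflict.
Steps 2,3: B(r=y,w=x) vs A(r=-,w=z). No conflict.
Steps 3,4: same thread (A). No race.
Steps 4,5: A(r=y,w=x) vs B(r=-,w=z). No conflict.
Steps 5,6: B(r=-,w=z) vs C(r=y,w=x). No conflict.
Steps 6,7: same thread (C). No race.

Answer: no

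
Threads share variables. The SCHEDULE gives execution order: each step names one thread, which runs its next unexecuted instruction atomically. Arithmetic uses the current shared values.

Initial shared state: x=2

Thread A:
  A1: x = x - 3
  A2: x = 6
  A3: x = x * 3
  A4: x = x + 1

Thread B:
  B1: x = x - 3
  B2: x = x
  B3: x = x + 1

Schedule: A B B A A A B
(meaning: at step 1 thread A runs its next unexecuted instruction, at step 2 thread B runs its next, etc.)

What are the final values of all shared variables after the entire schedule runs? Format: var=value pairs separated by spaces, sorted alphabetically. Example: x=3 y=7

Answer: x=20

Derivation:
Step 1: thread A executes A1 (x = x - 3). Shared: x=-1. PCs: A@1 B@0
Step 2: thread B executes B1 (x = x - 3). Shared: x=-4. PCs: A@1 B@1
Step 3: thread B executes B2 (x = x). Shared: x=-4. PCs: A@1 B@2
Step 4: thread A executes A2 (x = 6). Shared: x=6. PCs: A@2 B@2
Step 5: thread A executes A3 (x = x * 3). Shared: x=18. PCs: A@3 B@2
Step 6: thread A executes A4 (x = x + 1). Shared: x=19. PCs: A@4 B@2
Step 7: thread B executes B3 (x = x + 1). Shared: x=20. PCs: A@4 B@3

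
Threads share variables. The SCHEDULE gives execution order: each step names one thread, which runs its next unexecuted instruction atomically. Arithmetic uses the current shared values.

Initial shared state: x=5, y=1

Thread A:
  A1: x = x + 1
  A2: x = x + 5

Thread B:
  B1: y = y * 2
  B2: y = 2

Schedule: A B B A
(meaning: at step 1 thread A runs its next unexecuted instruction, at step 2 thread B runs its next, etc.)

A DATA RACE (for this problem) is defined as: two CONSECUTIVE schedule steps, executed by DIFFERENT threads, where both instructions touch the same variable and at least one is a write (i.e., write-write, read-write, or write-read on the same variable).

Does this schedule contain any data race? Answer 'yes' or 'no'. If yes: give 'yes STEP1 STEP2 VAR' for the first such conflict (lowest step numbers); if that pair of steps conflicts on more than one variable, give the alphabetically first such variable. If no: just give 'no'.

Steps 1,2: A(r=x,w=x) vs B(r=y,w=y). No conflict.
Steps 2,3: same thread (B). No race.
Steps 3,4: B(r=-,w=y) vs A(r=x,w=x). No conflict.

Answer: no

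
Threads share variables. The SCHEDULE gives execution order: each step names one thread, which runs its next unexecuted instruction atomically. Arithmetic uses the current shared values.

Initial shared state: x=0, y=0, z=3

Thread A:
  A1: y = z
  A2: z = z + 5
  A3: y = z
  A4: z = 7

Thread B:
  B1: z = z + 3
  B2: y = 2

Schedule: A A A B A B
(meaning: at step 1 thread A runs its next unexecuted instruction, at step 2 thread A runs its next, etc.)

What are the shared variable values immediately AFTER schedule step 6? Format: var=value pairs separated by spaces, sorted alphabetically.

Answer: x=0 y=2 z=7

Derivation:
Step 1: thread A executes A1 (y = z). Shared: x=0 y=3 z=3. PCs: A@1 B@0
Step 2: thread A executes A2 (z = z + 5). Shared: x=0 y=3 z=8. PCs: A@2 B@0
Step 3: thread A executes A3 (y = z). Shared: x=0 y=8 z=8. PCs: A@3 B@0
Step 4: thread B executes B1 (z = z + 3). Shared: x=0 y=8 z=11. PCs: A@3 B@1
Step 5: thread A executes A4 (z = 7). Shared: x=0 y=8 z=7. PCs: A@4 B@1
Step 6: thread B executes B2 (y = 2). Shared: x=0 y=2 z=7. PCs: A@4 B@2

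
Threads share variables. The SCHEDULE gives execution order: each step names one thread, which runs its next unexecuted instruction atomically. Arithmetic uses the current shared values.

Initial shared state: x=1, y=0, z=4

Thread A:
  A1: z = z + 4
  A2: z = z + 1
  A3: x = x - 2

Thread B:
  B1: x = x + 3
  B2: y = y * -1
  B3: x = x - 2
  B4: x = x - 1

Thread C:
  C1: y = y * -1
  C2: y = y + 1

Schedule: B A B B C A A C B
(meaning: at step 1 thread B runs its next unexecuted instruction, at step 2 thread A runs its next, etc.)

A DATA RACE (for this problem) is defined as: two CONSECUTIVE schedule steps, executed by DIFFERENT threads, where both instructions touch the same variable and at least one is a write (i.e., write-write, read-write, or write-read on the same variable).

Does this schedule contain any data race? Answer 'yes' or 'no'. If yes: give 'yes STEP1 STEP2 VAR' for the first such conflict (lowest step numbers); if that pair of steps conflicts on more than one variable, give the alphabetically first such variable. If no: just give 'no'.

Answer: no

Derivation:
Steps 1,2: B(r=x,w=x) vs A(r=z,w=z). No conflict.
Steps 2,3: A(r=z,w=z) vs B(r=y,w=y). No conflict.
Steps 3,4: same thread (B). No race.
Steps 4,5: B(r=x,w=x) vs C(r=y,w=y). No conflict.
Steps 5,6: C(r=y,w=y) vs A(r=z,w=z). No conflict.
Steps 6,7: same thread (A). No race.
Steps 7,8: A(r=x,w=x) vs C(r=y,w=y). No conflict.
Steps 8,9: C(r=y,w=y) vs B(r=x,w=x). No conflict.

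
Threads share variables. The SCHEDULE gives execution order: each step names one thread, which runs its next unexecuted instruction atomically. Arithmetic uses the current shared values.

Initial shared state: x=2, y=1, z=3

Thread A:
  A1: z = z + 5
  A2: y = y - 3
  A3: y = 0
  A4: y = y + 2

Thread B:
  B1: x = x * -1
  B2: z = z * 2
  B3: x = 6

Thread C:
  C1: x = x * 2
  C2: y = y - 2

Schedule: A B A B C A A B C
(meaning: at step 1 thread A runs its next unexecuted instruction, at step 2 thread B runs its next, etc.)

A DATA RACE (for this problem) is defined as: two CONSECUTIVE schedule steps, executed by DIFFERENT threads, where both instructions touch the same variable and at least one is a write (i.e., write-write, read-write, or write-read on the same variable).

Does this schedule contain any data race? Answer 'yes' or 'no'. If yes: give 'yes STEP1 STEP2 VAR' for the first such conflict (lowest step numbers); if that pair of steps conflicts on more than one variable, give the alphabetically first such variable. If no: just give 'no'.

Steps 1,2: A(r=z,w=z) vs B(r=x,w=x). No conflict.
Steps 2,3: B(r=x,w=x) vs A(r=y,w=y). No conflict.
Steps 3,4: A(r=y,w=y) vs B(r=z,w=z). No conflict.
Steps 4,5: B(r=z,w=z) vs C(r=x,w=x). No conflict.
Steps 5,6: C(r=x,w=x) vs A(r=-,w=y). No conflict.
Steps 6,7: same thread (A). No race.
Steps 7,8: A(r=y,w=y) vs B(r=-,w=x). No conflict.
Steps 8,9: B(r=-,w=x) vs C(r=y,w=y). No conflict.

Answer: no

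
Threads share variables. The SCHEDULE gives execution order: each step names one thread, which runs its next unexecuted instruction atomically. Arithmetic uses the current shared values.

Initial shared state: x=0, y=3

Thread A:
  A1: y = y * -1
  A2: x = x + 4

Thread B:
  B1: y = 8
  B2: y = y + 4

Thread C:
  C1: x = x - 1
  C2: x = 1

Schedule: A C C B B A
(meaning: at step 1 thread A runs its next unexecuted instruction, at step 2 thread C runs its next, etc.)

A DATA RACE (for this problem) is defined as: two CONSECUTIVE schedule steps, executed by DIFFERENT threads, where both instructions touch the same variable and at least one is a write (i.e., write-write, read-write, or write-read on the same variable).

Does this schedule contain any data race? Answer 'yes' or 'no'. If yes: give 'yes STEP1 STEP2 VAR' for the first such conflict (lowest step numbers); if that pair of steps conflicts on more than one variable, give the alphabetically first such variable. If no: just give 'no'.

Answer: no

Derivation:
Steps 1,2: A(r=y,w=y) vs C(r=x,w=x). No conflict.
Steps 2,3: same thread (C). No race.
Steps 3,4: C(r=-,w=x) vs B(r=-,w=y). No conflict.
Steps 4,5: same thread (B). No race.
Steps 5,6: B(r=y,w=y) vs A(r=x,w=x). No conflict.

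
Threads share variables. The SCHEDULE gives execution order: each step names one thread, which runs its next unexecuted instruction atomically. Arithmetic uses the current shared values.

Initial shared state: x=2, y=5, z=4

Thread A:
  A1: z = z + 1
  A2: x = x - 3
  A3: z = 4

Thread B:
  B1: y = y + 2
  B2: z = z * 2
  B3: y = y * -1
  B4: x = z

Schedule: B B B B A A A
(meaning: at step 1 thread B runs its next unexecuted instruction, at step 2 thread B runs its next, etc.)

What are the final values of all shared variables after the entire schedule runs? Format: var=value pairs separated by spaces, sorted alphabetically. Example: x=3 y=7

Step 1: thread B executes B1 (y = y + 2). Shared: x=2 y=7 z=4. PCs: A@0 B@1
Step 2: thread B executes B2 (z = z * 2). Shared: x=2 y=7 z=8. PCs: A@0 B@2
Step 3: thread B executes B3 (y = y * -1). Shared: x=2 y=-7 z=8. PCs: A@0 B@3
Step 4: thread B executes B4 (x = z). Shared: x=8 y=-7 z=8. PCs: A@0 B@4
Step 5: thread A executes A1 (z = z + 1). Shared: x=8 y=-7 z=9. PCs: A@1 B@4
Step 6: thread A executes A2 (x = x - 3). Shared: x=5 y=-7 z=9. PCs: A@2 B@4
Step 7: thread A executes A3 (z = 4). Shared: x=5 y=-7 z=4. PCs: A@3 B@4

Answer: x=5 y=-7 z=4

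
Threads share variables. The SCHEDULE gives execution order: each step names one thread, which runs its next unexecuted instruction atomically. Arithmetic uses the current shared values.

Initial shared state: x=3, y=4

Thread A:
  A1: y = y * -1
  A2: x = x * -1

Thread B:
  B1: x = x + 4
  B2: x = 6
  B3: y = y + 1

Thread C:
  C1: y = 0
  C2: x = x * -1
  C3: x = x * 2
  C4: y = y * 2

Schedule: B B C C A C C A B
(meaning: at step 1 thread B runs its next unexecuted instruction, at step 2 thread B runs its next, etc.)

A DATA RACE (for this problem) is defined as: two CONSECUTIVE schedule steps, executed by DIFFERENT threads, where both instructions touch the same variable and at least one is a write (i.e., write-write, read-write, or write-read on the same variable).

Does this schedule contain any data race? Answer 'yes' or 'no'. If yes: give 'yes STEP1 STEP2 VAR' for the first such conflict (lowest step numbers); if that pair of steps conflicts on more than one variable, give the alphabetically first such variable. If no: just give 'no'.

Steps 1,2: same thread (B). No race.
Steps 2,3: B(r=-,w=x) vs C(r=-,w=y). No conflict.
Steps 3,4: same thread (C). No race.
Steps 4,5: C(r=x,w=x) vs A(r=y,w=y). No conflict.
Steps 5,6: A(r=y,w=y) vs C(r=x,w=x). No conflict.
Steps 6,7: same thread (C). No race.
Steps 7,8: C(r=y,w=y) vs A(r=x,w=x). No conflict.
Steps 8,9: A(r=x,w=x) vs B(r=y,w=y). No conflict.

Answer: no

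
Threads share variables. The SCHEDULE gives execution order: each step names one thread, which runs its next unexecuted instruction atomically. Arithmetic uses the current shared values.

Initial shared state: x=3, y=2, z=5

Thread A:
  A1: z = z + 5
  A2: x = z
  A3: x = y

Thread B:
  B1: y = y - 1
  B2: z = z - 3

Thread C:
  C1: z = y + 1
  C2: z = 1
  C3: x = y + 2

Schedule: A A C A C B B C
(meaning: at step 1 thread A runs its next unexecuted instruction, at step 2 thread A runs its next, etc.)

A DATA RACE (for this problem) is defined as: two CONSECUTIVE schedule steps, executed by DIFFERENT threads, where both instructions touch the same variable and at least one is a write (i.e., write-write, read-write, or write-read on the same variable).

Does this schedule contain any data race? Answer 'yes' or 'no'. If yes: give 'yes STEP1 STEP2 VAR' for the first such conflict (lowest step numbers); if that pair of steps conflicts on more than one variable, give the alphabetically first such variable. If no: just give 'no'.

Steps 1,2: same thread (A). No race.
Steps 2,3: A(x = z) vs C(z = y + 1). RACE on z (R-W).
Steps 3,4: C(r=y,w=z) vs A(r=y,w=x). No conflict.
Steps 4,5: A(r=y,w=x) vs C(r=-,w=z). No conflict.
Steps 5,6: C(r=-,w=z) vs B(r=y,w=y). No conflict.
Steps 6,7: same thread (B). No race.
Steps 7,8: B(r=z,w=z) vs C(r=y,w=x). No conflict.
First conflict at steps 2,3.

Answer: yes 2 3 z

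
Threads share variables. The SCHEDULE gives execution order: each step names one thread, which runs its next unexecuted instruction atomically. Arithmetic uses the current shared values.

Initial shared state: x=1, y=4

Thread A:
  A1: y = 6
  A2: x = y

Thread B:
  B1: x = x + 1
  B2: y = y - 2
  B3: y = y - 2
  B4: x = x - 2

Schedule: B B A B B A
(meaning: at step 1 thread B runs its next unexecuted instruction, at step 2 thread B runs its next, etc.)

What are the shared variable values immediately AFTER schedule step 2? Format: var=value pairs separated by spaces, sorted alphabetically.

Step 1: thread B executes B1 (x = x + 1). Shared: x=2 y=4. PCs: A@0 B@1
Step 2: thread B executes B2 (y = y - 2). Shared: x=2 y=2. PCs: A@0 B@2

Answer: x=2 y=2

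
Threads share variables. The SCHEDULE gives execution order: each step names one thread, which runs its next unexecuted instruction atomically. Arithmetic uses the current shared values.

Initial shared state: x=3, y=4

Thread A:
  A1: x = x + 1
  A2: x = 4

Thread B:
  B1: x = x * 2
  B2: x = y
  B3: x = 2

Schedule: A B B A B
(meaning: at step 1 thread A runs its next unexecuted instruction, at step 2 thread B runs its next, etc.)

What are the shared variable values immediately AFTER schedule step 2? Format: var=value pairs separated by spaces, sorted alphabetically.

Answer: x=8 y=4

Derivation:
Step 1: thread A executes A1 (x = x + 1). Shared: x=4 y=4. PCs: A@1 B@0
Step 2: thread B executes B1 (x = x * 2). Shared: x=8 y=4. PCs: A@1 B@1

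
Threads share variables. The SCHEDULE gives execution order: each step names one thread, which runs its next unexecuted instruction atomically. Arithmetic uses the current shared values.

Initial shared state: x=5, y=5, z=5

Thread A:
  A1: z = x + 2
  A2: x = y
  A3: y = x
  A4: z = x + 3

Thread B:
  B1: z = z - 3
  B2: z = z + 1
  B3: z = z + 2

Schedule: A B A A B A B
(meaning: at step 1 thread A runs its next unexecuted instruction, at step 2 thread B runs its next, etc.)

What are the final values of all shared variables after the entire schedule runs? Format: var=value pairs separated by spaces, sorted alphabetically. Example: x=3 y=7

Answer: x=5 y=5 z=10

Derivation:
Step 1: thread A executes A1 (z = x + 2). Shared: x=5 y=5 z=7. PCs: A@1 B@0
Step 2: thread B executes B1 (z = z - 3). Shared: x=5 y=5 z=4. PCs: A@1 B@1
Step 3: thread A executes A2 (x = y). Shared: x=5 y=5 z=4. PCs: A@2 B@1
Step 4: thread A executes A3 (y = x). Shared: x=5 y=5 z=4. PCs: A@3 B@1
Step 5: thread B executes B2 (z = z + 1). Shared: x=5 y=5 z=5. PCs: A@3 B@2
Step 6: thread A executes A4 (z = x + 3). Shared: x=5 y=5 z=8. PCs: A@4 B@2
Step 7: thread B executes B3 (z = z + 2). Shared: x=5 y=5 z=10. PCs: A@4 B@3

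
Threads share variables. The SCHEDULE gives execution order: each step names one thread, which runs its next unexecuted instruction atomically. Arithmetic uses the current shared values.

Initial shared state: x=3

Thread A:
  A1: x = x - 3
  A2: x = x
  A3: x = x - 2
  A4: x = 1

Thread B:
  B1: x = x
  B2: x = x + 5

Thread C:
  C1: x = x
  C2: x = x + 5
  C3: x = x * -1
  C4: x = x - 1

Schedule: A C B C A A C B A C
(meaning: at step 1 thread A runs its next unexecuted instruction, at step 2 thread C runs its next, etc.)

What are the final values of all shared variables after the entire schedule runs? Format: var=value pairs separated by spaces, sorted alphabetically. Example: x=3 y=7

Step 1: thread A executes A1 (x = x - 3). Shared: x=0. PCs: A@1 B@0 C@0
Step 2: thread C executes C1 (x = x). Shared: x=0. PCs: A@1 B@0 C@1
Step 3: thread B executes B1 (x = x). Shared: x=0. PCs: A@1 B@1 C@1
Step 4: thread C executes C2 (x = x + 5). Shared: x=5. PCs: A@1 B@1 C@2
Step 5: thread A executes A2 (x = x). Shared: x=5. PCs: A@2 B@1 C@2
Step 6: thread A executes A3 (x = x - 2). Shared: x=3. PCs: A@3 B@1 C@2
Step 7: thread C executes C3 (x = x * -1). Shared: x=-3. PCs: A@3 B@1 C@3
Step 8: thread B executes B2 (x = x + 5). Shared: x=2. PCs: A@3 B@2 C@3
Step 9: thread A executes A4 (x = 1). Shared: x=1. PCs: A@4 B@2 C@3
Step 10: thread C executes C4 (x = x - 1). Shared: x=0. PCs: A@4 B@2 C@4

Answer: x=0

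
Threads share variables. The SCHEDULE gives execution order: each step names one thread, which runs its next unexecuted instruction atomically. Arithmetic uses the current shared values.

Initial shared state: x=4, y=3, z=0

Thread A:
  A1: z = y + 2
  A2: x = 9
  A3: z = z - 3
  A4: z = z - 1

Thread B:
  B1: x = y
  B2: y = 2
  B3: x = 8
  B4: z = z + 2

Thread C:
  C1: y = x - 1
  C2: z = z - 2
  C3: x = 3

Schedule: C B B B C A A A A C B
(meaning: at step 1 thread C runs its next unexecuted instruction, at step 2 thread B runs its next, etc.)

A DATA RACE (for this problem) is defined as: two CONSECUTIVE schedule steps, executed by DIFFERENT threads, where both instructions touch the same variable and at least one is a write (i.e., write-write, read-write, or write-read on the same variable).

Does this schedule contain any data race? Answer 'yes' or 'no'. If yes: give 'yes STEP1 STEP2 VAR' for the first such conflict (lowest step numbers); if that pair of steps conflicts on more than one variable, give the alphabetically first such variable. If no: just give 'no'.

Steps 1,2: C(y = x - 1) vs B(x = y). RACE on x (R-W), y (W-R). Multiple vars; alphabetically first is x.
Steps 2,3: same thread (B). No race.
Steps 3,4: same thread (B). No race.
Steps 4,5: B(r=-,w=x) vs C(r=z,w=z). No conflict.
Steps 5,6: C(z = z - 2) vs A(z = y + 2). RACE on z (W-W).
Steps 6,7: same thread (A). No race.
Steps 7,8: same thread (A). No race.
Steps 8,9: same thread (A). No race.
Steps 9,10: A(r=z,w=z) vs C(r=-,w=x). No conflict.
Steps 10,11: C(r=-,w=x) vs B(r=z,w=z). No conflict.
First conflict at steps 1,2.

Answer: yes 1 2 x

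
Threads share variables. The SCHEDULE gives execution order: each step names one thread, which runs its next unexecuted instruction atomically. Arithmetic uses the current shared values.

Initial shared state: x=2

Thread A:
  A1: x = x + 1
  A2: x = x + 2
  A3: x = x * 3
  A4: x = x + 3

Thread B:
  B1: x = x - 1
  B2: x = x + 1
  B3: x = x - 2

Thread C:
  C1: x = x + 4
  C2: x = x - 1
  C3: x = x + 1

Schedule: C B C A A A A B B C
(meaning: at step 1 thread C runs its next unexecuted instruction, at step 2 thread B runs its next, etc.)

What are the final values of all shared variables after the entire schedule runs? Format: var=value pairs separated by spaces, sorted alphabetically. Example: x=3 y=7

Step 1: thread C executes C1 (x = x + 4). Shared: x=6. PCs: A@0 B@0 C@1
Step 2: thread B executes B1 (x = x - 1). Shared: x=5. PCs: A@0 B@1 C@1
Step 3: thread C executes C2 (x = x - 1). Shared: x=4. PCs: A@0 B@1 C@2
Step 4: thread A executes A1 (x = x + 1). Shared: x=5. PCs: A@1 B@1 C@2
Step 5: thread A executes A2 (x = x + 2). Shared: x=7. PCs: A@2 B@1 C@2
Step 6: thread A executes A3 (x = x * 3). Shared: x=21. PCs: A@3 B@1 C@2
Step 7: thread A executes A4 (x = x + 3). Shared: x=24. PCs: A@4 B@1 C@2
Step 8: thread B executes B2 (x = x + 1). Shared: x=25. PCs: A@4 B@2 C@2
Step 9: thread B executes B3 (x = x - 2). Shared: x=23. PCs: A@4 B@3 C@2
Step 10: thread C executes C3 (x = x + 1). Shared: x=24. PCs: A@4 B@3 C@3

Answer: x=24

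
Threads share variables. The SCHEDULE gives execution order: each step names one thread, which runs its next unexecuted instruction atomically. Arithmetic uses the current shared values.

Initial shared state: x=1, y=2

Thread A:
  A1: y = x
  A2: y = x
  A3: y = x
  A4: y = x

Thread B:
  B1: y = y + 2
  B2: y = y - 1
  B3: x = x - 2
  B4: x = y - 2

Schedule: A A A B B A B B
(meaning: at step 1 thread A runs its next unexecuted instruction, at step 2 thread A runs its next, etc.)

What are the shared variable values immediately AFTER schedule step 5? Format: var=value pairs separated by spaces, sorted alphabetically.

Step 1: thread A executes A1 (y = x). Shared: x=1 y=1. PCs: A@1 B@0
Step 2: thread A executes A2 (y = x). Shared: x=1 y=1. PCs: A@2 B@0
Step 3: thread A executes A3 (y = x). Shared: x=1 y=1. PCs: A@3 B@0
Step 4: thread B executes B1 (y = y + 2). Shared: x=1 y=3. PCs: A@3 B@1
Step 5: thread B executes B2 (y = y - 1). Shared: x=1 y=2. PCs: A@3 B@2

Answer: x=1 y=2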